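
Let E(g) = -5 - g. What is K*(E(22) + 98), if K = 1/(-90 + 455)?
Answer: 71/365 ≈ 0.19452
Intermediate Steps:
K = 1/365 ≈ 0.0027397
K*(E(22) + 98) = ((-5 - 1*22) + 98)/365 = ((-5 - 22) + 98)/365 = (-27 + 98)/365 = (1/365)*71 = 71/365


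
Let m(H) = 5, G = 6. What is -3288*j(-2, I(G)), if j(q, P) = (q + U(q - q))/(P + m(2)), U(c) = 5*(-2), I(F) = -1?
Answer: 9864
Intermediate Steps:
U(c) = -10
j(q, P) = (-10 + q)/(5 + P) (j(q, P) = (q - 10)/(P + 5) = (-10 + q)/(5 + P))
-3288*j(-2, I(G)) = -3288*(-10 - 2)/(5 - 1) = -3288*(-12)/4 = -822*(-12) = -3288*(-3) = 9864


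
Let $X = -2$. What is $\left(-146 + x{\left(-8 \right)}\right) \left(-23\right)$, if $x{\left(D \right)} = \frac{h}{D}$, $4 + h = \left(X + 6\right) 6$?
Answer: $\frac{6831}{2} \approx 3415.5$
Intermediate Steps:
$h = 20$ ($h = -4 + \left(-2 + 6\right) 6 = -4 + 4 \cdot 6 = -4 + 24 = 20$)
$x{\left(D \right)} = \frac{20}{D}$
$\left(-146 + x{\left(-8 \right)}\right) \left(-23\right) = \left(-146 + \frac{20}{-8}\right) \left(-23\right) = \left(-146 + 20 \left(- \frac{1}{8}\right)\right) \left(-23\right) = \left(-146 - \frac{5}{2}\right) \left(-23\right) = \left(- \frac{297}{2}\right) \left(-23\right) = \frac{6831}{2}$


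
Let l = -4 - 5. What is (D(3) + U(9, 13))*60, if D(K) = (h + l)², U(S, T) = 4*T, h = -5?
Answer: 14880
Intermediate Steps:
l = -9
D(K) = 196 (D(K) = (-5 - 9)² = (-14)² = 196)
(D(3) + U(9, 13))*60 = (196 + 4*13)*60 = (196 + 52)*60 = 248*60 = 14880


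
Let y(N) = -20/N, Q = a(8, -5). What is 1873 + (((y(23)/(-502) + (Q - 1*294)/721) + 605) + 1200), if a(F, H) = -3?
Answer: 15307353403/4162333 ≈ 3677.6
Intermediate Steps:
Q = -3
1873 + (((y(23)/(-502) + (Q - 1*294)/721) + 605) + 1200) = 1873 + (((-20/23/(-502) + (-3 - 1*294)/721) + 605) + 1200) = 1873 + (((-20*1/23*(-1/502) + (-3 - 294)*(1/721)) + 605) + 1200) = 1873 + (((-20/23*(-1/502) - 297*1/721) + 605) + 1200) = 1873 + (((10/5773 - 297/721) + 605) + 1200) = 1873 + ((-1707371/4162333 + 605) + 1200) = 1873 + (2516504094/4162333 + 1200) = 1873 + 7511303694/4162333 = 15307353403/4162333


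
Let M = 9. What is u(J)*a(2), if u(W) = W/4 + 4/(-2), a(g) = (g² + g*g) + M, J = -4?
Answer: -51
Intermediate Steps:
a(g) = 9 + 2*g² (a(g) = (g² + g*g) + 9 = (g² + g²) + 9 = 2*g² + 9 = 9 + 2*g²)
u(W) = -2 + W/4 (u(W) = W*(¼) + 4*(-½) = W/4 - 2 = -2 + W/4)
u(J)*a(2) = (-2 + (¼)*(-4))*(9 + 2*2²) = (-2 - 1)*(9 + 2*4) = -3*(9 + 8) = -3*17 = -51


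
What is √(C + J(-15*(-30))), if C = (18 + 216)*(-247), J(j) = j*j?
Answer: 3*√16078 ≈ 380.40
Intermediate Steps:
J(j) = j²
C = -57798 (C = 234*(-247) = -57798)
√(C + J(-15*(-30))) = √(-57798 + (-15*(-30))²) = √(-57798 + 450²) = √(-57798 + 202500) = √144702 = 3*√16078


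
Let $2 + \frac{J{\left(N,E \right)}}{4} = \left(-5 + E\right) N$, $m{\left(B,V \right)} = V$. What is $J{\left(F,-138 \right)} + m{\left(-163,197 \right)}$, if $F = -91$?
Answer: $52241$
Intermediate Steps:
$J{\left(N,E \right)} = -8 + 4 N \left(-5 + E\right)$ ($J{\left(N,E \right)} = -8 + 4 \left(-5 + E\right) N = -8 + 4 N \left(-5 + E\right)$)
$J{\left(F,-138 \right)} + m{\left(-163,197 \right)} = \left(-8 - -1820 + 4 \left(-138\right) \left(-91\right)\right) + 197 = \left(-8 + 1820 + 50232\right) + 197 = 52044 + 197 = 52241$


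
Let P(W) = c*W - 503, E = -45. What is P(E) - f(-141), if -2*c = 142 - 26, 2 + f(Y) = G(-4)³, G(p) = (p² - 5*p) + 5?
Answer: -66812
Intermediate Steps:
G(p) = 5 + p² - 5*p
f(Y) = 68919 (f(Y) = -2 + (5 + (-4)² - 5*(-4))³ = -2 + (5 + 16 + 20)³ = -2 + 41³ = -2 + 68921 = 68919)
c = -58 (c = -(142 - 26)/2 = -½*116 = -58)
P(W) = -503 - 58*W (P(W) = -58*W - 503 = -503 - 58*W)
P(E) - f(-141) = (-503 - 58*(-45)) - 1*68919 = (-503 + 2610) - 68919 = 2107 - 68919 = -66812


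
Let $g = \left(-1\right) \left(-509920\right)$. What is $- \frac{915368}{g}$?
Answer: $- \frac{114421}{63740} \approx -1.7951$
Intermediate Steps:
$g = 509920$
$- \frac{915368}{g} = - \frac{915368}{509920} = \left(-915368\right) \frac{1}{509920} = - \frac{114421}{63740}$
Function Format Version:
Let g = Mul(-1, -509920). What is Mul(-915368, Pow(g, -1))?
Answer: Rational(-114421, 63740) ≈ -1.7951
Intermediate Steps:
g = 509920
Mul(-915368, Pow(g, -1)) = Mul(-915368, Pow(509920, -1)) = Mul(-915368, Rational(1, 509920)) = Rational(-114421, 63740)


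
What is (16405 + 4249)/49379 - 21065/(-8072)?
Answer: 1206887723/398587288 ≈ 3.0279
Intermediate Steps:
(16405 + 4249)/49379 - 21065/(-8072) = 20654*(1/49379) - 21065*(-1/8072) = 20654/49379 + 21065/8072 = 1206887723/398587288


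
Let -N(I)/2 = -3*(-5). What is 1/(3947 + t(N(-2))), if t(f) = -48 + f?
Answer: 1/3869 ≈ 0.00025846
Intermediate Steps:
N(I) = -30 (N(I) = -(-6)*(-5) = -2*15 = -30)
1/(3947 + t(N(-2))) = 1/(3947 + (-48 - 30)) = 1/(3947 - 78) = 1/3869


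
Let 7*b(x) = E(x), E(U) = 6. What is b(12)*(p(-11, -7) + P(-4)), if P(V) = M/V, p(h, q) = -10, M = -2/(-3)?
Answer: -61/7 ≈ -8.7143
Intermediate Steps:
M = ⅔ (M = -2*(-⅓) = ⅔ ≈ 0.66667)
b(x) = 6/7 (b(x) = (⅐)*6 = 6/7)
P(V) = 2/(3*V)
b(12)*(p(-11, -7) + P(-4)) = 6*(-10 + (⅔)/(-4))/7 = 6*(-10 + (⅔)*(-¼))/7 = 6*(-10 - ⅙)/7 = (6/7)*(-61/6) = -61/7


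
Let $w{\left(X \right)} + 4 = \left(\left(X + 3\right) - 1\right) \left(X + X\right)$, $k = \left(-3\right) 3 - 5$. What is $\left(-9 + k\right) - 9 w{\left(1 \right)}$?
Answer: $-41$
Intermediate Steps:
$k = -14$ ($k = -9 - 5 = -14$)
$w{\left(X \right)} = -4 + 2 X \left(2 + X\right)$ ($w{\left(X \right)} = -4 + \left(\left(X + 3\right) - 1\right) \left(X + X\right) = -4 + \left(\left(3 + X\right) - 1\right) 2 X = -4 + \left(2 + X\right) 2 X = -4 + 2 X \left(2 + X\right)$)
$\left(-9 + k\right) - 9 w{\left(1 \right)} = \left(-9 - 14\right) - 9 \left(-4 + 2 \cdot 1^{2} + 4 \cdot 1\right) = -23 - 9 \left(-4 + 2 \cdot 1 + 4\right) = -23 - 9 \left(-4 + 2 + 4\right) = -23 - 18 = -41$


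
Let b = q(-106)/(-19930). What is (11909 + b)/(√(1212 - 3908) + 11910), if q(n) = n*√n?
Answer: (11909 + 53*I*√106/9965)/(11910 + 2*I*√674) ≈ 0.9999 - 0.0043546*I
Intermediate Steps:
q(n) = n^(3/2)
b = 53*I*√106/9965 (b = (-106)^(3/2)/(-19930) = -106*I*√106*(-1/19930) = 53*I*√106/9965 ≈ 0.054758*I)
(11909 + b)/(√(1212 - 3908) + 11910) = (11909 + 53*I*√106/9965)/(√(1212 - 3908) + 11910) = (11909 + 53*I*√106/9965)/(√(-2696) + 11910) = (11909 + 53*I*√106/9965)/(2*I*√674 + 11910) = (11909 + 53*I*√106/9965)/(11910 + 2*I*√674)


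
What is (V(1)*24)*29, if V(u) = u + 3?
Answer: 2784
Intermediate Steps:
V(u) = 3 + u
(V(1)*24)*29 = ((3 + 1)*24)*29 = (4*24)*29 = 96*29 = 2784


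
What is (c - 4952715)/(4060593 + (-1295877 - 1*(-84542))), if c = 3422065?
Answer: -765325/1424629 ≈ -0.53721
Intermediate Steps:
(c - 4952715)/(4060593 + (-1295877 - 1*(-84542))) = (3422065 - 4952715)/(4060593 + (-1295877 - 1*(-84542))) = -1530650/(4060593 + (-1295877 + 84542)) = -1530650/(4060593 - 1211335) = -1530650/2849258 = -1530650*1/2849258 = -765325/1424629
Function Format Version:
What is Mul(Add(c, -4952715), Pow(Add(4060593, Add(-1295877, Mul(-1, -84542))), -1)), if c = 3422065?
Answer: Rational(-765325, 1424629) ≈ -0.53721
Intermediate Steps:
Mul(Add(c, -4952715), Pow(Add(4060593, Add(-1295877, Mul(-1, -84542))), -1)) = Mul(Add(3422065, -4952715), Pow(Add(4060593, Add(-1295877, Mul(-1, -84542))), -1)) = Mul(-1530650, Pow(Add(4060593, Add(-1295877, 84542)), -1)) = Mul(-1530650, Pow(Add(4060593, -1211335), -1)) = Mul(-1530650, Pow(2849258, -1)) = Mul(-1530650, Rational(1, 2849258)) = Rational(-765325, 1424629)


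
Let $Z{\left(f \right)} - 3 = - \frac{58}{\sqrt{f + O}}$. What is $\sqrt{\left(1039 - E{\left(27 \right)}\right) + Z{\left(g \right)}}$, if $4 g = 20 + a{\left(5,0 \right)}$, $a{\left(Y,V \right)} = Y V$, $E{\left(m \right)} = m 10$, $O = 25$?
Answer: $\frac{\sqrt{173700 - 435 \sqrt{30}}}{15} \approx 27.594$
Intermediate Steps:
$E{\left(m \right)} = 10 m$
$a{\left(Y,V \right)} = V Y$
$g = 5$ ($g = \frac{20 + 0 \cdot 5}{4} = \frac{20 + 0}{4} = \frac{1}{4} \cdot 20 = 5$)
$Z{\left(f \right)} = 3 - \frac{58}{\sqrt{25 + f}}$ ($Z{\left(f \right)} = 3 - \frac{58}{\sqrt{f + 25}} = 3 - \frac{58}{\sqrt{25 + f}}$)
$\sqrt{\left(1039 - E{\left(27 \right)}\right) + Z{\left(g \right)}} = \sqrt{\left(1039 - 10 \cdot 27\right) + \left(3 - \frac{58}{\sqrt{25 + 5}}\right)} = \sqrt{\left(1039 - 270\right) + \left(3 - \frac{58}{\sqrt{30}}\right)} = \sqrt{\left(1039 - 270\right) + \left(3 - 58 \frac{\sqrt{30}}{30}\right)} = \sqrt{769 + \left(3 - \frac{29 \sqrt{30}}{15}\right)} = \sqrt{772 - \frac{29 \sqrt{30}}{15}}$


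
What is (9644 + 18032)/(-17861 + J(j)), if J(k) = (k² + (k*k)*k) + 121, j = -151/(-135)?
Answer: -920180250/589736911 ≈ -1.5603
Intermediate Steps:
j = 151/135 (j = -151*(-1/135) = 151/135 ≈ 1.1185)
J(k) = 121 + k² + k³ (J(k) = (k² + k²*k) + 121 = (k² + k³) + 121 = 121 + k² + k³)
(9644 + 18032)/(-17861 + J(j)) = (9644 + 18032)/(-17861 + (121 + (151/135)² + (151/135)³)) = 27676/(-17861 + (121 + 22801/18225 + 3442951/2460375)) = 27676/(-17861 + 304226461/2460375) = 27676/(-43640531414/2460375) = 27676*(-2460375/43640531414) = -920180250/589736911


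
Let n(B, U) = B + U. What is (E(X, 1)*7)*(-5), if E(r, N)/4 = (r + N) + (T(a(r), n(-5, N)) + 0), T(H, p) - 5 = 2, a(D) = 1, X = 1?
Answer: -1260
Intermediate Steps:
T(H, p) = 7 (T(H, p) = 5 + 2 = 7)
E(r, N) = 28 + 4*N + 4*r (E(r, N) = 4*((r + N) + (7 + 0)) = 4*((N + r) + 7) = 4*(7 + N + r) = 28 + 4*N + 4*r)
(E(X, 1)*7)*(-5) = ((28 + 4*1 + 4*1)*7)*(-5) = ((28 + 4 + 4)*7)*(-5) = (36*7)*(-5) = 252*(-5) = -1260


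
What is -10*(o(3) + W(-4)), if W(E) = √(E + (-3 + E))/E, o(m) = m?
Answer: -30 + 5*I*√11/2 ≈ -30.0 + 8.2916*I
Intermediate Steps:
W(E) = √(-3 + 2*E)/E
-10*(o(3) + W(-4)) = -10*(3 + √(-3 + 2*(-4))/(-4)) = -10*(3 - √(-3 - 8)/4) = -10*(3 - I*√11/4) = -30 + 5*I*√11/2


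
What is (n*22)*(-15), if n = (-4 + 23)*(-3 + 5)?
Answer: -12540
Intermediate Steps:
n = 38 (n = 19*2 = 38)
(n*22)*(-15) = (38*22)*(-15) = 836*(-15) = -12540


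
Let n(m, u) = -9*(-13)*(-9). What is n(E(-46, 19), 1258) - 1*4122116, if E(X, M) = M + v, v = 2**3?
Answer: -4123169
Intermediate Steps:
v = 8
E(X, M) = 8 + M (E(X, M) = M + 8 = 8 + M)
n(m, u) = -1053 (n(m, u) = 117*(-9) = -1053)
n(E(-46, 19), 1258) - 1*4122116 = -1053 - 1*4122116 = -1053 - 4122116 = -4123169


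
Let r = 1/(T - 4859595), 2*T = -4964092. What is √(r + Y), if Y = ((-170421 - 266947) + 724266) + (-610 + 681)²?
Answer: √15735422350026964618/7341641 ≈ 540.31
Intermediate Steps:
T = -2482046 (T = (½)*(-4964092) = -2482046)
Y = 291939 (Y = (-437368 + 724266) + 71² = 286898 + 5041 = 291939)
r = -1/7341641 (r = 1/(-2482046 - 4859595) = 1/(-7341641) = -1/7341641 ≈ -1.3621e-7)
√(r + Y) = √(-1/7341641 + 291939) = √(2143311331898/7341641) = √15735422350026964618/7341641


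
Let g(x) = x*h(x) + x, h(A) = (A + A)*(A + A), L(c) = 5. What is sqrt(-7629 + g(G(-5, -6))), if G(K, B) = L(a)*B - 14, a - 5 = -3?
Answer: I*sqrt(348409) ≈ 590.26*I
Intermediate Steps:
a = 2 (a = 5 - 3 = 2)
h(A) = 4*A**2 (h(A) = (2*A)*(2*A) = 4*A**2)
G(K, B) = -14 + 5*B (G(K, B) = 5*B - 14 = -14 + 5*B)
g(x) = x + 4*x**3 (g(x) = x*(4*x**2) + x = 4*x**3 + x = x + 4*x**3)
sqrt(-7629 + g(G(-5, -6))) = sqrt(-7629 + ((-14 + 5*(-6)) + 4*(-14 + 5*(-6))**3)) = sqrt(-7629 + ((-14 - 30) + 4*(-14 - 30)**3)) = sqrt(-7629 + (-44 + 4*(-44)**3)) = sqrt(-7629 + (-44 + 4*(-85184))) = sqrt(-7629 + (-44 - 340736)) = sqrt(-7629 - 340780) = sqrt(-348409) = I*sqrt(348409)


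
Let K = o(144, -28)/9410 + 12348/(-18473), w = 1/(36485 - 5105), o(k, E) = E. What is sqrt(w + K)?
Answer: I*sqrt(20800577640869375115)/5566137330 ≈ 0.81938*I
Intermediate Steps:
w = 1/31380 ≈ 3.1867e-5
K = -1190938/1773785 (K = -28/9410 + 12348/(-18473) = -28*1/9410 + 12348*(-1/18473) = -14/4705 - 252/377 = -1190938/1773785 ≈ -0.67141)
sqrt(w + K) = sqrt(1/31380 - 1190938/1773785) = sqrt(-7473972131/11132274660) = I*sqrt(20800577640869375115)/5566137330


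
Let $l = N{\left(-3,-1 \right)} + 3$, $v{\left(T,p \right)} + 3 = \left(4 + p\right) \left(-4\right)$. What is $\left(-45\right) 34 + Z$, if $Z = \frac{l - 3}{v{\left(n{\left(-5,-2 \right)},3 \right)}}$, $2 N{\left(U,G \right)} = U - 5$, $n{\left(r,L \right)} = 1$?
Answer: $- \frac{47426}{31} \approx -1529.9$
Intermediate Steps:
$N{\left(U,G \right)} = - \frac{5}{2} + \frac{U}{2}$ ($N{\left(U,G \right)} = \frac{U - 5}{2} = \frac{-5 + U}{2} = - \frac{5}{2} + \frac{U}{2}$)
$v{\left(T,p \right)} = -19 - 4 p$ ($v{\left(T,p \right)} = -3 + \left(4 + p\right) \left(-4\right) = -3 - \left(16 + 4 p\right) = -19 - 4 p$)
$l = -1$ ($l = \left(- \frac{5}{2} + \frac{1}{2} \left(-3\right)\right) + 3 = \left(- \frac{5}{2} - \frac{3}{2}\right) + 3 = -4 + 3 = -1$)
$Z = \frac{4}{31}$ ($Z = \frac{-1 - 3}{-19 - 12} = \frac{1}{-19 - 12} \left(-4\right) = \frac{1}{-31} \left(-4\right) = \left(- \frac{1}{31}\right) \left(-4\right) = \frac{4}{31} \approx 0.12903$)
$\left(-45\right) 34 + Z = \left(-45\right) 34 + \frac{4}{31} = -1530 + \frac{4}{31} = - \frac{47426}{31}$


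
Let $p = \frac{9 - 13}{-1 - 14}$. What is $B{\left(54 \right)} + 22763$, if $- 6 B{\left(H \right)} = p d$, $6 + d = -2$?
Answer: $\frac{1024351}{45} \approx 22763.0$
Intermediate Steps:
$d = -8$ ($d = -6 - 2 = -8$)
$p = \frac{4}{15}$ ($p = - \frac{4}{-15} = \left(-4\right) \left(- \frac{1}{15}\right) = \frac{4}{15} \approx 0.26667$)
$B{\left(H \right)} = \frac{16}{45}$ ($B{\left(H \right)} = - \frac{\frac{4}{15} \left(-8\right)}{6} = \left(- \frac{1}{6}\right) \left(- \frac{32}{15}\right) = \frac{16}{45}$)
$B{\left(54 \right)} + 22763 = \frac{16}{45} + 22763 = \frac{1024351}{45}$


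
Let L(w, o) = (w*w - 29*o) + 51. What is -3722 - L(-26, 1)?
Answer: -4420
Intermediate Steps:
L(w, o) = 51 + w² - 29*o (L(w, o) = (w² - 29*o) + 51 = 51 + w² - 29*o)
-3722 - L(-26, 1) = -3722 - (51 + (-26)² - 29*1) = -3722 - (51 + 676 - 29) = -3722 - 1*698 = -3722 - 698 = -4420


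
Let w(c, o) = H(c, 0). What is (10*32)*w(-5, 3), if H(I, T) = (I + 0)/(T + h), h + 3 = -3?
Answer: 800/3 ≈ 266.67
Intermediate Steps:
h = -6 (h = -3 - 3 = -6)
H(I, T) = I/(-6 + T) (H(I, T) = (I + 0)/(T - 6) = I/(-6 + T))
w(c, o) = -c/6 (w(c, o) = c/(-6 + 0) = c/(-6) = c*(-⅙) = -c/6)
(10*32)*w(-5, 3) = (10*32)*(-⅙*(-5)) = 320*(⅚) = 800/3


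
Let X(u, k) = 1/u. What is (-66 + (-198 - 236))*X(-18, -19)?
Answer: 250/9 ≈ 27.778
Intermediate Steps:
(-66 + (-198 - 236))*X(-18, -19) = (-66 + (-198 - 236))/(-18) = (-66 - 434)*(-1/18) = -500*(-1/18) = 250/9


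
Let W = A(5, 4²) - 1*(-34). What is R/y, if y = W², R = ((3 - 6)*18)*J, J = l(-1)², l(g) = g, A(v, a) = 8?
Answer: -3/98 ≈ -0.030612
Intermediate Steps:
J = 1 (J = (-1)² = 1)
R = -54 (R = ((3 - 6)*18)*1 = -3*18*1 = -54*1 = -54)
W = 42 (W = 8 - 1*(-34) = 8 + 34 = 42)
y = 1764 (y = 42² = 1764)
R/y = -54/1764 = -54*1/1764 = -3/98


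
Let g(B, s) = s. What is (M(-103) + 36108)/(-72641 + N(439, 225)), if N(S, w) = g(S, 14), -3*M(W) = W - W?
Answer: -12036/24209 ≈ -0.49717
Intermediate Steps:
M(W) = 0 (M(W) = -(W - W)/3 = -1/3*0 = 0)
N(S, w) = 14
(M(-103) + 36108)/(-72641 + N(439, 225)) = (0 + 36108)/(-72641 + 14) = 36108/(-72627) = 36108*(-1/72627) = -12036/24209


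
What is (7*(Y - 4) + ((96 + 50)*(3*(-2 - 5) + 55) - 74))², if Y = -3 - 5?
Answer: 23097636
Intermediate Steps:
Y = -8
(7*(Y - 4) + ((96 + 50)*(3*(-2 - 5) + 55) - 74))² = (7*(-8 - 4) + ((96 + 50)*(3*(-2 - 5) + 55) - 74))² = (7*(-12) + (146*(3*(-7) + 55) - 74))² = (-84 + (146*(-21 + 55) - 74))² = (-84 + (146*34 - 74))² = (-84 + (4964 - 74))² = (-84 + 4890)² = 4806² = 23097636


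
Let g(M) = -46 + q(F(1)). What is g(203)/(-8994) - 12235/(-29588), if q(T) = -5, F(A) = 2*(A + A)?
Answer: 18591763/44352412 ≈ 0.41918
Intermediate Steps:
F(A) = 4*A (F(A) = 2*(2*A) = 4*A)
g(M) = -51 (g(M) = -46 - 5 = -51)
g(203)/(-8994) - 12235/(-29588) = -51/(-8994) - 12235/(-29588) = -51*(-1/8994) - 12235*(-1/29588) = 17/2998 + 12235/29588 = 18591763/44352412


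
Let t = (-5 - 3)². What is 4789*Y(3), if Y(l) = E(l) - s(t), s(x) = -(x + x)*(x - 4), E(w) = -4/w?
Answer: 110319404/3 ≈ 3.6773e+7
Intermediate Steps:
t = 64 (t = (-8)² = 64)
s(x) = -2*x*(-4 + x)
Y(l) = 7680 - 4/l (Y(l) = -4/l - 2*64*(4 - 1*64) = -4/l - 2*64*(4 - 64) = -4/l - 2*64*(-60) = -4/l - 1*(-7680) = -4/l + 7680 = 7680 - 4/l)
4789*Y(3) = 4789*(7680 - 4/3) = 4789*(23036/3) = 110319404/3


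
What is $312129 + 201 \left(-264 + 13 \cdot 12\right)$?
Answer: $290421$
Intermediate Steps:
$312129 + 201 \left(-264 + 13 \cdot 12\right) = 312129 + 201 \left(-264 + 156\right) = 312129 + 201 \left(-108\right) = 312129 - 21708 = 290421$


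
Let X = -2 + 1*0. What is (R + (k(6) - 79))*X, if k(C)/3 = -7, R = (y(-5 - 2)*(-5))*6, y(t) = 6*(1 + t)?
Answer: -1960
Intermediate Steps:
y(t) = 6 + 6*t
X = -2 (X = -2 + 0 = -2)
R = 1080 (R = ((6 + 6*(-5 - 2))*(-5))*6 = ((6 + 6*(-7))*(-5))*6 = ((6 - 42)*(-5))*6 = -36*(-5)*6 = 180*6 = 1080)
k(C) = -21 (k(C) = 3*(-7) = -21)
(R + (k(6) - 79))*X = (1080 + (-21 - 79))*(-2) = (1080 - 100)*(-2) = 980*(-2) = -1960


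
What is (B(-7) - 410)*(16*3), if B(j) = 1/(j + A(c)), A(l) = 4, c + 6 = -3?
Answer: -19696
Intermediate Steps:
c = -9 (c = -6 - 3 = -9)
B(j) = 1/(4 + j) (B(j) = 1/(j + 4) = 1/(4 + j))
(B(-7) - 410)*(16*3) = (1/(4 - 7) - 410)*(16*3) = (1/(-3) - 410)*48 = (-⅓ - 410)*48 = -1231/3*48 = -19696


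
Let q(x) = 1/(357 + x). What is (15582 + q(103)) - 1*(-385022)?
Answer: 184277841/460 ≈ 4.0060e+5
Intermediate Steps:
(15582 + q(103)) - 1*(-385022) = (15582 + 1/(357 + 103)) - 1*(-385022) = (15582 + 1/460) + 385022 = 7167721/460 + 385022 = 184277841/460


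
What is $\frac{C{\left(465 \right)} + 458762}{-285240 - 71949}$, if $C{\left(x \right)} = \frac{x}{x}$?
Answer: $- \frac{152921}{119063} \approx -1.2844$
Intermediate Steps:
$C{\left(x \right)} = 1$
$\frac{C{\left(465 \right)} + 458762}{-285240 - 71949} = \frac{1 + 458762}{-285240 - 71949} = \frac{458763}{-357189} = 458763 \left(- \frac{1}{357189}\right) = - \frac{152921}{119063}$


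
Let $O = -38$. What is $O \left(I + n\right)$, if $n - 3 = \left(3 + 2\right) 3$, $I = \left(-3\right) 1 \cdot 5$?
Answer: $-114$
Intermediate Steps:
$I = -15$ ($I = \left(-3\right) 5 = -15$)
$n = 18$ ($n = 3 + \left(3 + 2\right) 3 = 3 + 5 \cdot 3 = 3 + 15 = 18$)
$O \left(I + n\right) = - 38 \left(-15 + 18\right) = \left(-38\right) 3 = -114$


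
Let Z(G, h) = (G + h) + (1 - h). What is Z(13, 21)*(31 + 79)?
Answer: 1540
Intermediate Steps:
Z(G, h) = 1 + G
Z(13, 21)*(31 + 79) = (1 + 13)*(31 + 79) = 14*110 = 1540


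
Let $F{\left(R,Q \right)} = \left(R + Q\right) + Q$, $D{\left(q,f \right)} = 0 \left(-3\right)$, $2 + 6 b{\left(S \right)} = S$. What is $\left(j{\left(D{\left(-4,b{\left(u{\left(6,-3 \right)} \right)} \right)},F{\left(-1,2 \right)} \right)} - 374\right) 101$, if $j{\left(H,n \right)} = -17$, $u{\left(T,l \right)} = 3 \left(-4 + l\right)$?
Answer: $-39491$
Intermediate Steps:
$u{\left(T,l \right)} = -12 + 3 l$
$b{\left(S \right)} = - \frac{1}{3} + \frac{S}{6}$
$D{\left(q,f \right)} = 0$
$F{\left(R,Q \right)} = R + 2 Q$ ($F{\left(R,Q \right)} = \left(Q + R\right) + Q = R + 2 Q$)
$\left(j{\left(D{\left(-4,b{\left(u{\left(6,-3 \right)} \right)} \right)},F{\left(-1,2 \right)} \right)} - 374\right) 101 = \left(-17 - 374\right) 101 = \left(-391\right) 101 = -39491$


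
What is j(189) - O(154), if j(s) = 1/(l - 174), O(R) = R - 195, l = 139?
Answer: 1434/35 ≈ 40.971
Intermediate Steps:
O(R) = -195 + R
j(s) = -1/35 (j(s) = 1/(139 - 174) = 1/(-35) = -1/35)
j(189) - O(154) = -1/35 - (-195 + 154) = -1/35 - 1*(-41) = -1/35 + 41 = 1434/35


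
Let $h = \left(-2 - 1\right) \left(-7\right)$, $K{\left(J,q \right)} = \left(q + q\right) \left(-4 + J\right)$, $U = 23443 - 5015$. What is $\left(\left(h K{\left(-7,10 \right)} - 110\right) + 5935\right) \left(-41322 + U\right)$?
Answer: $-27587270$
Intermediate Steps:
$U = 18428$ ($U = 23443 - 5015 = 18428$)
$K{\left(J,q \right)} = 2 q \left(-4 + J\right)$
$h = 21$ ($h = \left(-2 - 1\right) \left(-7\right) = \left(-3\right) \left(-7\right) = 21$)
$\left(\left(h K{\left(-7,10 \right)} - 110\right) + 5935\right) \left(-41322 + U\right) = \left(\left(21 \cdot 2 \cdot 10 \left(-4 - 7\right) - 110\right) + 5935\right) \left(-41322 + 18428\right) = \left(\left(21 \cdot 2 \cdot 10 \left(-11\right) - 110\right) + 5935\right) \left(-22894\right) = \left(\left(21 \left(-220\right) - 110\right) + 5935\right) \left(-22894\right) = \left(\left(-4620 - 110\right) + 5935\right) \left(-22894\right) = \left(-4730 + 5935\right) \left(-22894\right) = 1205 \left(-22894\right) = -27587270$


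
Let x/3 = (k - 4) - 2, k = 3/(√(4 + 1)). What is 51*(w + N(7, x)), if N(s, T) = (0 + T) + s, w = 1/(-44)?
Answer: -24735/44 + 459*√5/5 ≈ -356.89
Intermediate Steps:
k = 3*√5/5 (k = 3/(√5) = 3*(√5/5) = 3*√5/5 ≈ 1.3416)
w = -1/44 ≈ -0.022727
x = -18 + 9*√5/5 (x = 3*((3*√5/5 - 4) - 2) = 3*((-4 + 3*√5/5) - 2) = 3*(-6 + 3*√5/5) = -18 + 9*√5/5 ≈ -13.975)
N(s, T) = T + s
51*(w + N(7, x)) = 51*(-1/44 + ((-18 + 9*√5/5) + 7)) = 51*(-1/44 + (-11 + 9*√5/5)) = 51*(-485/44 + 9*√5/5) = -24735/44 + 459*√5/5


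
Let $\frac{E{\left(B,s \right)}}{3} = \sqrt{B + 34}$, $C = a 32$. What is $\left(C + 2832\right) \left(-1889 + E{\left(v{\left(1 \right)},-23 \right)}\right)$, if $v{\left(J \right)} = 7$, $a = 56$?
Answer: $-8734736 + 13872 \sqrt{41} \approx -8.6459 \cdot 10^{6}$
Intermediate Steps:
$C = 1792$ ($C = 56 \cdot 32 = 1792$)
$E{\left(B,s \right)} = 3 \sqrt{34 + B}$ ($E{\left(B,s \right)} = 3 \sqrt{B + 34} = 3 \sqrt{34 + B}$)
$\left(C + 2832\right) \left(-1889 + E{\left(v{\left(1 \right)},-23 \right)}\right) = \left(1792 + 2832\right) \left(-1889 + 3 \sqrt{34 + 7}\right) = 4624 \left(-1889 + 3 \sqrt{41}\right) = -8734736 + 13872 \sqrt{41}$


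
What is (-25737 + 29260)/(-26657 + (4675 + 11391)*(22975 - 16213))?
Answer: 3523/108611635 ≈ 3.2437e-5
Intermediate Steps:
(-25737 + 29260)/(-26657 + (4675 + 11391)*(22975 - 16213)) = 3523/(-26657 + 16066*6762) = 3523/(-26657 + 108638292) = 3523/108611635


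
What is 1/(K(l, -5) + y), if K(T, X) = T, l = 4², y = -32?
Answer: -1/16 ≈ -0.062500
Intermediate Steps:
l = 16
1/(K(l, -5) + y) = 1/(16 - 32) = 1/(-16) = -1/16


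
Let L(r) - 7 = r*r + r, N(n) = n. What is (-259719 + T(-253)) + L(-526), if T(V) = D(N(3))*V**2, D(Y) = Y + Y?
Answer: 400492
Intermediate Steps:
D(Y) = 2*Y
T(V) = 6*V**2 (T(V) = (2*3)*V**2 = 6*V**2)
L(r) = 7 + r + r**2 (L(r) = 7 + (r*r + r) = 7 + (r**2 + r) = 7 + (r + r**2) = 7 + r + r**2)
(-259719 + T(-253)) + L(-526) = (-259719 + 6*(-253)**2) + (7 - 526 + (-526)**2) = (-259719 + 6*64009) + (7 - 526 + 276676) = (-259719 + 384054) + 276157 = 124335 + 276157 = 400492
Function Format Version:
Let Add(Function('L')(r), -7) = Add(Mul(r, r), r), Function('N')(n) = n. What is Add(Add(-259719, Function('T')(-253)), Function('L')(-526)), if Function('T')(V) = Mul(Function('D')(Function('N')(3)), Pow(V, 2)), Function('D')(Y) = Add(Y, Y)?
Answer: 400492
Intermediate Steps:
Function('D')(Y) = Mul(2, Y)
Function('T')(V) = Mul(6, Pow(V, 2)) (Function('T')(V) = Mul(Mul(2, 3), Pow(V, 2)) = Mul(6, Pow(V, 2)))
Function('L')(r) = Add(7, r, Pow(r, 2)) (Function('L')(r) = Add(7, Add(Mul(r, r), r)) = Add(7, Add(Pow(r, 2), r)) = Add(7, Add(r, Pow(r, 2))) = Add(7, r, Pow(r, 2)))
Add(Add(-259719, Function('T')(-253)), Function('L')(-526)) = Add(Add(-259719, Mul(6, Pow(-253, 2))), Add(7, -526, Pow(-526, 2))) = Add(Add(-259719, Mul(6, 64009)), Add(7, -526, 276676)) = Add(Add(-259719, 384054), 276157) = Add(124335, 276157) = 400492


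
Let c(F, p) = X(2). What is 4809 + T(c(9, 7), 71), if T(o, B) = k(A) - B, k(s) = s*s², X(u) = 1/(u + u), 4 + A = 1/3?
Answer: 126595/27 ≈ 4688.7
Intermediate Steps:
A = -11/3 (A = -4 + 1/3 = -4 + ⅓ = -11/3 ≈ -3.6667)
X(u) = 1/(2*u)
k(s) = s³
c(F, p) = ¼ (c(F, p) = (½)/2 = (½)*(½) = ¼)
T(o, B) = -1331/27 - B (T(o, B) = (-11/3)³ - B = -1331/27 - B)
4809 + T(c(9, 7), 71) = 4809 + (-1331/27 - 1*71) = 4809 + (-1331/27 - 71) = 4809 - 3248/27 = 126595/27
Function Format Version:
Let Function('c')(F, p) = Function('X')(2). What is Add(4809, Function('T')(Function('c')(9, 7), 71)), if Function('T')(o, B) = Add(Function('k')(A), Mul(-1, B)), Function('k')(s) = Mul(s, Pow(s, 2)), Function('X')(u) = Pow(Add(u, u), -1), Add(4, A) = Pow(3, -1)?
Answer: Rational(126595, 27) ≈ 4688.7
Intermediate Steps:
A = Rational(-11, 3) (A = Add(-4, Pow(3, -1)) = Add(-4, Rational(1, 3)) = Rational(-11, 3) ≈ -3.6667)
Function('X')(u) = Mul(Rational(1, 2), Pow(u, -1)) (Function('X')(u) = Pow(Mul(2, u), -1) = Mul(Rational(1, 2), Pow(u, -1)))
Function('k')(s) = Pow(s, 3)
Function('c')(F, p) = Rational(1, 4) (Function('c')(F, p) = Mul(Rational(1, 2), Pow(2, -1)) = Mul(Rational(1, 2), Rational(1, 2)) = Rational(1, 4))
Function('T')(o, B) = Add(Rational(-1331, 27), Mul(-1, B)) (Function('T')(o, B) = Add(Pow(Rational(-11, 3), 3), Mul(-1, B)) = Add(Rational(-1331, 27), Mul(-1, B)))
Add(4809, Function('T')(Function('c')(9, 7), 71)) = Add(4809, Add(Rational(-1331, 27), Mul(-1, 71))) = Add(4809, Add(Rational(-1331, 27), -71)) = Add(4809, Rational(-3248, 27)) = Rational(126595, 27)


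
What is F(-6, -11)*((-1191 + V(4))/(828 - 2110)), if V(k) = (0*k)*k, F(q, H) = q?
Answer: -3573/641 ≈ -5.5741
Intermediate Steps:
V(k) = 0 (V(k) = 0*k = 0)
F(-6, -11)*((-1191 + V(4))/(828 - 2110)) = -6*(-1191 + 0)/(828 - 2110) = -(-7146)/(-1282) = -(-7146)*(-1)/1282 = -6*1191/1282 = -3573/641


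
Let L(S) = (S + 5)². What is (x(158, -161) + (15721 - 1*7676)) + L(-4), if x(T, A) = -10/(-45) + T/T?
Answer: 72425/9 ≈ 8047.2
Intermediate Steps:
x(T, A) = 11/9 (x(T, A) = -10*(-1/45) + 1 = 2/9 + 1 = 11/9)
L(S) = (5 + S)²
(x(158, -161) + (15721 - 1*7676)) + L(-4) = (11/9 + (15721 - 1*7676)) + (5 - 4)² = (11/9 + (15721 - 7676)) + 1² = (11/9 + 8045) + 1 = 72416/9 + 1 = 72425/9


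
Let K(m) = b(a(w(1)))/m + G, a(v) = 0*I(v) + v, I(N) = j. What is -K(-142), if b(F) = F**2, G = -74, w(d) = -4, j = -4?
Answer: 5262/71 ≈ 74.113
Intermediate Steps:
I(N) = -4
a(v) = v (a(v) = 0*(-4) + v = 0 + v = v)
K(m) = -74 + 16/m (K(m) = (-4)**2/m - 74 = 16/m - 74 = -74 + 16/m)
-K(-142) = -(-74 + 16/(-142)) = -(-74 + 16*(-1/142)) = -(-74 - 8/71) = -1*(-5262/71) = 5262/71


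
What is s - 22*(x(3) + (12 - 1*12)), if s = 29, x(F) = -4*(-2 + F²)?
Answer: 645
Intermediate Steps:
x(F) = 8 - 4*F²
s - 22*(x(3) + (12 - 1*12)) = 29 - 22*((8 - 4*3²) + (12 - 1*12)) = 29 - 22*((8 - 4*9) + (12 - 12)) = 29 - 22*((8 - 36) + 0) = 29 - 22*(-28 + 0) = 29 - 22*(-28) = 29 + 616 = 645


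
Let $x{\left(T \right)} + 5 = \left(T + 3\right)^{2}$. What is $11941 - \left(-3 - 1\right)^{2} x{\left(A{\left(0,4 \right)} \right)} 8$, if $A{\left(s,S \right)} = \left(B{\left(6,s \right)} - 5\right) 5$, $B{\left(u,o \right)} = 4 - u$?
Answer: $-118491$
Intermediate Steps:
$A{\left(s,S \right)} = -35$ ($A{\left(s,S \right)} = \left(\left(4 - 6\right) - 5\right) 5 = \left(-2 - 5\right) 5 = \left(-7\right) 5 = -35$)
$x{\left(T \right)} = -5 + \left(3 + T\right)^{2}$ ($x{\left(T \right)} = -5 + \left(T + 3\right)^{2} = -5 + \left(3 + T\right)^{2}$)
$11941 - \left(-3 - 1\right)^{2} x{\left(A{\left(0,4 \right)} \right)} 8 = 11941 - \left(-3 - 1\right)^{2} \left(-5 + \left(3 - 35\right)^{2}\right) 8 = 11941 - \left(-4\right)^{2} \left(-5 + \left(-32\right)^{2}\right) 8 = 11941 - 16 \left(-5 + 1024\right) 8 = 11941 - 16 \cdot 1019 \cdot 8 = 11941 - 16304 \cdot 8 = 11941 - 130432 = -118491$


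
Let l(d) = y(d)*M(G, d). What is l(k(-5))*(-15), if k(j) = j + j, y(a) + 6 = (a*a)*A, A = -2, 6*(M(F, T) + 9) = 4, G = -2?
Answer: -25750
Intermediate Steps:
M(F, T) = -25/3 (M(F, T) = -9 + (⅙)*4 = -9 + ⅔ = -25/3)
y(a) = -6 - 2*a² (y(a) = -6 + (a*a)*(-2) = -6 + a²*(-2) = -6 - 2*a²)
k(j) = 2*j
l(d) = 50 + 50*d²/3 (l(d) = (-6 - 2*d²)*(-25/3) = 50 + 50*d²/3)
l(k(-5))*(-15) = (50 + 50*(2*(-5))²/3)*(-15) = (50 + (50/3)*(-10)²)*(-15) = (50 + (50/3)*100)*(-15) = (50 + 5000/3)*(-15) = (5150/3)*(-15) = -25750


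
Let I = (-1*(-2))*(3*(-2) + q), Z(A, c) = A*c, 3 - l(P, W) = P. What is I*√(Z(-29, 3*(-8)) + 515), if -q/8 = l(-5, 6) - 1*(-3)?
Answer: -188*√1211 ≈ -6542.3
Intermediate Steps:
l(P, W) = 3 - P
q = -88 (q = -8*((3 - 1*(-5)) - 1*(-3)) = -8*((3 + 5) + 3) = -8*(8 + 3) = -8*11 = -88)
I = -188 (I = (-1*(-2))*(3*(-2) - 88) = 2*(-6 - 88) = 2*(-94) = -188)
I*√(Z(-29, 3*(-8)) + 515) = -188*√(-87*(-8) + 515) = -188*√(-29*(-24) + 515) = -188*√(696 + 515) = -188*√1211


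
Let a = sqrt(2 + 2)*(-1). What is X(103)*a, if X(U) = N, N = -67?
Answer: 134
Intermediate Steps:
X(U) = -67
a = -2 (a = sqrt(4)*(-1) = 2*(-1) = -2)
X(103)*a = -67*(-2) = 134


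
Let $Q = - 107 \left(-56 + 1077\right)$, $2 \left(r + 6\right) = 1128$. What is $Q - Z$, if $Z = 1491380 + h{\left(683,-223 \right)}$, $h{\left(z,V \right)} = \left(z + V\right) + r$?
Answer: $-1601645$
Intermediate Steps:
$r = 558$ ($r = -6 + \frac{1}{2} \cdot 1128 = -6 + 564 = 558$)
$Q = -109247$ ($Q = \left(-107\right) 1021 = -109247$)
$h{\left(z,V \right)} = 558 + V + z$ ($h{\left(z,V \right)} = \left(z + V\right) + 558 = \left(V + z\right) + 558 = 558 + V + z$)
$Z = 1492398$ ($Z = 1491380 + \left(558 - 223 + 683\right) = 1491380 + 1018 = 1492398$)
$Q - Z = -109247 - 1492398 = -1601645$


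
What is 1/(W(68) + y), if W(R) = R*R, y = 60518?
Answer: 1/65142 ≈ 1.5351e-5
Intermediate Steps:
W(R) = R**2
1/(W(68) + y) = 1/(68**2 + 60518) = 1/(4624 + 60518) = 1/65142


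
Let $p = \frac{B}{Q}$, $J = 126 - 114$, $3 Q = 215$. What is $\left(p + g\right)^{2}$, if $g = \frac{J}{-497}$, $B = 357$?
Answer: $\frac{280589505849}{11417991025} \approx 24.574$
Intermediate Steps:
$Q = \frac{215}{3}$ ($Q = \frac{1}{3} \cdot 215 = \frac{215}{3} \approx 71.667$)
$J = 12$
$g = - \frac{12}{497}$ ($g = \frac{12}{-497} = 12 \left(- \frac{1}{497}\right) = - \frac{12}{497} \approx -0.024145$)
$p = \frac{1071}{215}$ ($p = \frac{357}{\frac{215}{3}} = 357 \cdot \frac{3}{215} = \frac{1071}{215} \approx 4.9814$)
$\left(p + g\right)^{2} = \left(\frac{1071}{215} - \frac{12}{497}\right)^{2} = \left(\frac{529707}{106855}\right)^{2} = \frac{280589505849}{11417991025}$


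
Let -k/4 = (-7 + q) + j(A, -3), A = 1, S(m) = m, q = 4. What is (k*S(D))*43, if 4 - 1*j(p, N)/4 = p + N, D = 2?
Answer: -7224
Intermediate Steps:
j(p, N) = 16 - 4*N - 4*p (j(p, N) = 16 - 4*(p + N) = 16 - 4*(N + p) = 16 + (-4*N - 4*p) = 16 - 4*N - 4*p)
k = -84 (k = -4*((-7 + 4) + (16 - 4*(-3) - 4*1)) = -4*(-3 + (16 + 12 - 4)) = -4*(-3 + 24) = -4*21 = -84)
(k*S(D))*43 = -84*2*43 = -168*43 = -7224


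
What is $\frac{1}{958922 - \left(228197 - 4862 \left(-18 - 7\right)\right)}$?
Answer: $\frac{1}{609175} \approx 1.6416 \cdot 10^{-6}$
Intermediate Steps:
$\frac{1}{958922 - \left(228197 - 4862 \left(-18 - 7\right)\right)} = \frac{1}{958922 + \left(4862 \left(-25\right) - 228197\right)} = \frac{1}{958922 - 349747} = \frac{1}{609175}$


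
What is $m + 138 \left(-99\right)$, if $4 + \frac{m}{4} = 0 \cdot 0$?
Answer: $-13678$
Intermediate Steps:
$m = -16$ ($m = -16 + 4 \cdot 0 \cdot 0 = -16 + 4 \cdot 0 = -16 + 0 = -16$)
$m + 138 \left(-99\right) = -16 + 138 \left(-99\right) = -16 - 13662 = -13678$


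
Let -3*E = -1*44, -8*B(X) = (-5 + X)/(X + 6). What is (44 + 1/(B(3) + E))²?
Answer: 543449344/279841 ≈ 1942.0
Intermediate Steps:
B(X) = -(-5 + X)/(8*(6 + X)) (B(X) = -(-5 + X)/(8*(X + 6)) = -(-5 + X)/(8*(6 + X)))
E = 44/3 (E = -(-1)*44/3 = -⅓*(-44) = 44/3 ≈ 14.667)
(44 + 1/(B(3) + E))² = (44 + 1/((5 - 1*3)/(8*(6 + 3)) + 44/3))² = (44 + 1/((⅛)*(5 - 3)/9 + 44/3))² = (44 + 1/((⅛)*(⅑)*2 + 44/3))² = (44 + 1/(1/36 + 44/3))² = (44 + 1/(529/36))² = (44 + 36/529)² = (23312/529)² = 543449344/279841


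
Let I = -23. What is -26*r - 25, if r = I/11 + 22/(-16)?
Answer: 2865/44 ≈ 65.114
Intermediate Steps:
r = -305/88 (r = -23/11 + 22/(-16) = -23*1/11 + 22*(-1/16) = -23/11 - 11/8 = -305/88 ≈ -3.4659)
-26*r - 25 = -26*(-305/88) - 25 = 3965/44 - 25 = 2865/44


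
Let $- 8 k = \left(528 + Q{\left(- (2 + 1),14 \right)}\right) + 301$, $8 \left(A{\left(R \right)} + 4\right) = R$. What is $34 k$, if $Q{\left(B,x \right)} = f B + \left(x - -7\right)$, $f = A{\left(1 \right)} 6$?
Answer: $- \frac{62543}{16} \approx -3908.9$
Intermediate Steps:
$A{\left(R \right)} = -4 + \frac{R}{8}$
$f = - \frac{93}{4}$ ($f = \left(-4 + \frac{1}{8} \cdot 1\right) 6 = \left(-4 + \frac{1}{8}\right) 6 = \left(- \frac{31}{8}\right) 6 = - \frac{93}{4} \approx -23.25$)
$Q{\left(B,x \right)} = 7 + x - \frac{93 B}{4}$ ($Q{\left(B,x \right)} = - \frac{93 B}{4} + \left(x - -7\right) = - \frac{93 B}{4} + \left(x + 7\right) = - \frac{93 B}{4} + \left(7 + x\right) = 7 + x - \frac{93 B}{4}$)
$k = - \frac{3679}{32}$ ($k = - \frac{\left(528 + \left(7 + 14 - \frac{93 \left(- (2 + 1)\right)}{4}\right)\right) + 301}{8} = - \frac{\left(528 + \left(7 + 14 - \frac{93 \left(\left(-1\right) 3\right)}{4}\right)\right) + 301}{8} = - \frac{\left(528 + \left(7 + 14 - - \frac{279}{4}\right)\right) + 301}{8} = - \frac{\left(528 + \left(7 + 14 + \frac{279}{4}\right)\right) + 301}{8} = - \frac{\left(528 + \frac{363}{4}\right) + 301}{8} = - \frac{\frac{2475}{4} + 301}{8} = \left(- \frac{1}{8}\right) \frac{3679}{4} = - \frac{3679}{32} \approx -114.97$)
$34 k = 34 \left(- \frac{3679}{32}\right) = - \frac{62543}{16}$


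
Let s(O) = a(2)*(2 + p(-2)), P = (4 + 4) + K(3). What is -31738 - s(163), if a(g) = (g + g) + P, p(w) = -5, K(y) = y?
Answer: -31693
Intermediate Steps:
P = 11 (P = (4 + 4) + 3 = 8 + 3 = 11)
a(g) = 11 + 2*g (a(g) = (g + g) + 11 = 2*g + 11 = 11 + 2*g)
s(O) = -45 (s(O) = (11 + 2*2)*(2 - 5) = (11 + 4)*(-3) = 15*(-3) = -45)
-31738 - s(163) = -31738 - 1*(-45) = -31738 + 45 = -31693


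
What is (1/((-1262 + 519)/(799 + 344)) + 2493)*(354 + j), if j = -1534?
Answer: -2184364080/743 ≈ -2.9399e+6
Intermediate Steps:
(1/((-1262 + 519)/(799 + 344)) + 2493)*(354 + j) = (1/((-1262 + 519)/(799 + 344)) + 2493)*(354 - 1534) = (1/(-743/1143) + 2493)*(-1180) = (-1143/743 + 2493)*(-1180) = (1851156/743)*(-1180) = -2184364080/743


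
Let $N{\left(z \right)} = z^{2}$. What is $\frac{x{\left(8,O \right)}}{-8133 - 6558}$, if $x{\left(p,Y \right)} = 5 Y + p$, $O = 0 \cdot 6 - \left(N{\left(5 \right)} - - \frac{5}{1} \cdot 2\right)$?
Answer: $\frac{167}{14691} \approx 0.011367$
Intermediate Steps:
$O = -35$ ($O = 0 \cdot 6 - \left(5^{2} - - \frac{5}{1} \cdot 2\right) = 0 - \left(25 - \left(-5\right) 1 \cdot 2\right) = 0 - \left(25 - \left(-5\right) 2\right) = 0 - \left(25 - -10\right) = 0 - \left(25 + 10\right) = 0 - 35 = -35$)
$x{\left(p,Y \right)} = p + 5 Y$
$\frac{x{\left(8,O \right)}}{-8133 - 6558} = \frac{8 + 5 \left(-35\right)}{-8133 - 6558} = \frac{8 - 175}{-14691} = \left(- \frac{1}{14691}\right) \left(-167\right) = \frac{167}{14691}$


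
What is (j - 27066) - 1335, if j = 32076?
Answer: 3675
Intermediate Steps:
(j - 27066) - 1335 = (32076 - 27066) - 1335 = 5010 - 1335 = 3675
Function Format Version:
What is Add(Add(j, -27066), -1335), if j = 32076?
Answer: 3675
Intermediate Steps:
Add(Add(j, -27066), -1335) = Add(Add(32076, -27066), -1335) = Add(5010, -1335) = 3675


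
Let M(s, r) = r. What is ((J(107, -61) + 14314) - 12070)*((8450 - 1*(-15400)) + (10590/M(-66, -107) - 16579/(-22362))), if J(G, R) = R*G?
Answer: -243410026647259/2392734 ≈ -1.0173e+8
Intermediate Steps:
J(G, R) = G*R
((J(107, -61) + 14314) - 12070)*((8450 - 1*(-15400)) + (10590/M(-66, -107) - 16579/(-22362))) = ((107*(-61) + 14314) - 12070)*((8450 - 1*(-15400)) + (10590/(-107) - 16579/(-22362))) = ((-6527 + 14314) - 12070)*((8450 + 15400) + (10590*(-1/107) - 16579*(-1/22362))) = (7787 - 12070)*(23850 + (-10590/107 + 16579/22362)) = -4283*(23850 - 235039627/2392734) = -4283*56831666273/2392734 = -243410026647259/2392734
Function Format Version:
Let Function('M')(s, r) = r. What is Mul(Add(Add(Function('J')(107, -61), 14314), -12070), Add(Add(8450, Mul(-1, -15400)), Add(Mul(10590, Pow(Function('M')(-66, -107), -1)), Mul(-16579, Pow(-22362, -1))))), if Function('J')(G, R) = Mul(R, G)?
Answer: Rational(-243410026647259, 2392734) ≈ -1.0173e+8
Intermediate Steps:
Function('J')(G, R) = Mul(G, R)
Mul(Add(Add(Function('J')(107, -61), 14314), -12070), Add(Add(8450, Mul(-1, -15400)), Add(Mul(10590, Pow(Function('M')(-66, -107), -1)), Mul(-16579, Pow(-22362, -1))))) = Mul(Add(Add(Mul(107, -61), 14314), -12070), Add(Add(8450, Mul(-1, -15400)), Add(Mul(10590, Pow(-107, -1)), Mul(-16579, Pow(-22362, -1))))) = Mul(Add(Add(-6527, 14314), -12070), Add(Add(8450, 15400), Add(Mul(10590, Rational(-1, 107)), Mul(-16579, Rational(-1, 22362))))) = Mul(Add(7787, -12070), Add(23850, Add(Rational(-10590, 107), Rational(16579, 22362)))) = Mul(-4283, Add(23850, Rational(-235039627, 2392734))) = Mul(-4283, Rational(56831666273, 2392734)) = Rational(-243410026647259, 2392734)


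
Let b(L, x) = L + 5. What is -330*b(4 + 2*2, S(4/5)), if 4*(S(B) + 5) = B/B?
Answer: -4290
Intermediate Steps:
S(B) = -19/4 (S(B) = -5 + (B/B)/4 = -5 + (¼)*1 = -5 + ¼ = -19/4)
b(L, x) = 5 + L
-330*b(4 + 2*2, S(4/5)) = -330*(5 + (4 + 2*2)) = -330*(5 + (4 + 4)) = -330*(5 + 8) = -330*13 = -4290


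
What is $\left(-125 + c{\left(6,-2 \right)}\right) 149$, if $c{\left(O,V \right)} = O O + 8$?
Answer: $-12069$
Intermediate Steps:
$c{\left(O,V \right)} = 8 + O^{2}$ ($c{\left(O,V \right)} = O^{2} + 8 = 8 + O^{2}$)
$\left(-125 + c{\left(6,-2 \right)}\right) 149 = \left(-125 + \left(8 + 6^{2}\right)\right) 149 = \left(-125 + \left(8 + 36\right)\right) 149 = \left(-125 + 44\right) 149 = \left(-81\right) 149 = -12069$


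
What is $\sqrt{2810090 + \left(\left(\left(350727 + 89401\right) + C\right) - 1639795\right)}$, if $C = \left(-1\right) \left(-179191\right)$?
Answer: $9 \sqrt{22094} \approx 1337.8$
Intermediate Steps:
$C = 179191$
$\sqrt{2810090 + \left(\left(\left(350727 + 89401\right) + C\right) - 1639795\right)} = \sqrt{2810090 + \left(\left(\left(350727 + 89401\right) + 179191\right) - 1639795\right)} = \sqrt{2810090 + \left(\left(440128 + 179191\right) - 1639795\right)} = \sqrt{2810090 + \left(619319 - 1639795\right)} = \sqrt{2810090 - 1020476} = \sqrt{1789614} = 9 \sqrt{22094}$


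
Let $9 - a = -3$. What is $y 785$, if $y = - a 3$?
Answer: $-28260$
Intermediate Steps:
$a = 12$ ($a = 9 - -3 = 9 + 3 = 12$)
$y = -36$ ($y = \left(-1\right) 12 \cdot 3 = \left(-12\right) 3 = -36$)
$y 785 = \left(-36\right) 785 = -28260$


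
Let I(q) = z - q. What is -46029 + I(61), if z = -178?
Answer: -46268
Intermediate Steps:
I(q) = -178 - q
-46029 + I(61) = -46029 + (-178 - 1*61) = -46029 + (-178 - 61) = -46029 - 239 = -46268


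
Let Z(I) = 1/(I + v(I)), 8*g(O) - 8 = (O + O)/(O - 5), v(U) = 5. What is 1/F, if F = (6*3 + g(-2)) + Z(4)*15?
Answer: 42/871 ≈ 0.048220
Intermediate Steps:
g(O) = 1 + O/(4*(-5 + O)) (g(O) = 1 + ((O + O)/(O - 5))/8 = 1 + ((2*O)/(-5 + O))/8 = 1 + (2*O/(-5 + O))/8 = 1 + O/(4*(-5 + O)))
Z(I) = 1/(5 + I) (Z(I) = 1/(I + 5) = 1/(5 + I))
F = 871/42 (F = (6*3 + 5*(-4 - 2)/(4*(-5 - 2))) + 15/(5 + 4) = (18 + (5/4)*(-6)/(-7)) + 15/9 = (18 + (5/4)*(-⅐)*(-6)) + (⅑)*15 = (18 + 15/14) + 5/3 = 267/14 + 5/3 = 871/42 ≈ 20.738)
1/F = 1/(871/42) = 42/871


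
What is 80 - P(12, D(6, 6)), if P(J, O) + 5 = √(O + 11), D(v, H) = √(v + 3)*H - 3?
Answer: 85 - √26 ≈ 79.901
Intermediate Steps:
D(v, H) = -3 + H*√(3 + v) (D(v, H) = √(3 + v)*H - 3 = H*√(3 + v) - 3 = -3 + H*√(3 + v))
P(J, O) = -5 + √(11 + O) (P(J, O) = -5 + √(O + 11) = -5 + √(11 + O))
80 - P(12, D(6, 6)) = 80 - (-5 + √(11 + (-3 + 6*√(3 + 6)))) = 80 - (-5 + √(11 + (-3 + 6*√9))) = 80 - (-5 + √(11 + (-3 + 6*3))) = 80 - (-5 + √(11 + (-3 + 18))) = 80 - (-5 + √(11 + 15)) = 80 - (-5 + √26) = 80 + (5 - √26) = 85 - √26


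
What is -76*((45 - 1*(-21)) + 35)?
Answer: -7676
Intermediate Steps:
-76*((45 - 1*(-21)) + 35) = -76*((45 + 21) + 35) = -76*(66 + 35) = -76*101 = -7676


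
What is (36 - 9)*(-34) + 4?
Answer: -914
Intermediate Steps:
(36 - 9)*(-34) + 4 = 27*(-34) + 4 = -918 + 4 = -914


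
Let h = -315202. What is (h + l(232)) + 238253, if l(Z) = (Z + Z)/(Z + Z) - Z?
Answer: -77180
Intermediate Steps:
l(Z) = 1 - Z (l(Z) = (2*Z)/((2*Z)) - Z = (2*Z)*(1/(2*Z)) - Z = 1 - Z)
(h + l(232)) + 238253 = (-315202 + (1 - 1*232)) + 238253 = (-315202 + (1 - 232)) + 238253 = (-315202 - 231) + 238253 = -315433 + 238253 = -77180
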